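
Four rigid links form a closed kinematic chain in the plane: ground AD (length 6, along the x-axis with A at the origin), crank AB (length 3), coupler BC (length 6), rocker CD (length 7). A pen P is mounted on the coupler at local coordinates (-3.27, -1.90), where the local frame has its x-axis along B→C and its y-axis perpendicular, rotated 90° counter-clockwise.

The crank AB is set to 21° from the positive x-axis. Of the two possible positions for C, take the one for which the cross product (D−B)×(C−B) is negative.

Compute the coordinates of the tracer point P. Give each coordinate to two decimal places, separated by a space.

2.19 4.81

A=(0,0), D=(6.00,0)
B = A + 3.00·(cos21°, sin21°) = (2.8007, 1.0751)
|BD| = 3.3751
circle(B,6.00) ∩ circle(D,7.00): a=-0.2383, h=5.9953
  candidates: C₊=(4.4846,6.8340) cross=20.234; C₋=(0.6651,-4.5319) cross=-20.234
  mode - wants cross < 0 → take C=(0.6651,-4.5319) (cross=-20.234)
ex = (C−B)/|BC| = (-0.3559,-0.9345); ey = (0.9345,-0.3559)
P = B + -3.27·ex + -1.90·ey = (2.1891,4.8072)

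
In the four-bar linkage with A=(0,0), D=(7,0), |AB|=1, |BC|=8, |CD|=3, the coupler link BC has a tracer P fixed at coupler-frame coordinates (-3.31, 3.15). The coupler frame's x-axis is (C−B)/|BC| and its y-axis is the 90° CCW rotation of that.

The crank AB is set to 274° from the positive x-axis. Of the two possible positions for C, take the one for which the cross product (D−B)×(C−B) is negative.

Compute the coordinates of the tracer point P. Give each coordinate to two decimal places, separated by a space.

A=(0,0), D=(7.00,0)
B = A + 1.00·(cos274°, sin274°) = (0.0698, -0.9976)
|BD| = 7.0017
circle(B,8.00) ∩ circle(D,3.00): a=7.4285, h=2.9695
  candidates: C₊=(6.9994,3.0000) cross=20.791; C₋=(7.8455,-2.8784) cross=-20.791
  mode - wants cross < 0 → take C=(7.8455,-2.8784) (cross=-20.791)
ex = (C−B)/|BC| = (0.9720,-0.2351); ey = (0.2351,0.9720)
P = B + -3.31·ex + 3.15·ey = (-2.4069,2.8423)

-2.41 2.84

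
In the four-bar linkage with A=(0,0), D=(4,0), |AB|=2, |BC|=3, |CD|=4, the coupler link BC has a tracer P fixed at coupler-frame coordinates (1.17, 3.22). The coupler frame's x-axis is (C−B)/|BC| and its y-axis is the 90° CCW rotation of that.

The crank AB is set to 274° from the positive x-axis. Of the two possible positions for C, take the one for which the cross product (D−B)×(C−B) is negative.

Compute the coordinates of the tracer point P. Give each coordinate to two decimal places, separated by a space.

2.96 -0.06

A=(0,0), D=(4.00,0)
B = A + 2.00·(cos274°, sin274°) = (0.1395, -1.9951)
|BD| = 4.3456
circle(B,3.00) ∩ circle(D,4.00): a=1.3674, h=2.6703
  candidates: C₊=(0.1283,1.0049) cross=11.604; C₋=(2.5802,-3.7395) cross=-11.604
  mode - wants cross < 0 → take C=(2.5802,-3.7395) (cross=-11.604)
ex = (C−B)/|BC| = (0.8136,-0.5815); ey = (0.5815,0.8136)
P = B + 1.17·ex + 3.22·ey = (2.9637,-0.0558)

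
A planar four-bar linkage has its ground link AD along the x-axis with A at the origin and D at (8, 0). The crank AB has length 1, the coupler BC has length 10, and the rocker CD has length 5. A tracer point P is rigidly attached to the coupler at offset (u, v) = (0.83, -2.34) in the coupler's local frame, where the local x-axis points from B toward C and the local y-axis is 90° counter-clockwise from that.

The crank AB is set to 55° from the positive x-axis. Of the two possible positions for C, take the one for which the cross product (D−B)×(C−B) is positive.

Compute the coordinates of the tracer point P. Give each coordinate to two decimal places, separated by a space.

A=(0,0), D=(8.00,0)
B = A + 1.00·(cos55°, sin55°) = (0.5736, 0.8192)
|BD| = 7.4715
circle(B,10.00) ∩ circle(D,5.00): a=8.7548, h=4.8325
  candidates: C₊=(9.8054,4.6627) cross=36.106; C₋=(8.7458,-4.9441) cross=-36.106
  mode + wants cross > 0 → take C=(9.8054,4.6627) (cross=36.106)
ex = (C−B)/|BC| = (0.9232,0.3844); ey = (-0.3844,0.9232)
P = B + 0.83·ex + -2.34·ey = (2.2392,-1.0221)

2.24 -1.02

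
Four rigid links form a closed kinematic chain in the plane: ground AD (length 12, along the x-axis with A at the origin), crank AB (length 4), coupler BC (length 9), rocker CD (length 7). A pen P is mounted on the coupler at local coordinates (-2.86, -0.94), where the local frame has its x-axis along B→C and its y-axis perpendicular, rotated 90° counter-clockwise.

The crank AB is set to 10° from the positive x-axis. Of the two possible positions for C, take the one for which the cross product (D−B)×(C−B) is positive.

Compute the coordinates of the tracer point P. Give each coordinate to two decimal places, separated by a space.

A=(0,0), D=(12.00,0)
B = A + 4.00·(cos10°, sin10°) = (3.9392, 0.6946)
|BD| = 8.0906
circle(B,9.00) ∩ circle(D,7.00): a=6.0229, h=6.6876
  candidates: C₊=(10.5141,6.8405) cross=54.107; C₋=(9.3658,-6.4854) cross=-54.107
  mode + wants cross > 0 → take C=(10.5141,6.8405) (cross=54.107)
ex = (C−B)/|BC| = (0.7305,0.6829); ey = (-0.6829,0.7305)
P = B + -2.86·ex + -0.94·ey = (2.4918,-1.9451)

2.49 -1.95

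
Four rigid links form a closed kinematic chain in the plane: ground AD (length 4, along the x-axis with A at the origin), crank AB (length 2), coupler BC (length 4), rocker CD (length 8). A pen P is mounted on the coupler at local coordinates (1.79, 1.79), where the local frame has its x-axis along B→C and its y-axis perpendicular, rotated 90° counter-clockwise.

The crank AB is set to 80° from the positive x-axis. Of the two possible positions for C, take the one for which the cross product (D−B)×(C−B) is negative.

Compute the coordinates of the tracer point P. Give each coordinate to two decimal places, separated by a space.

A=(0,0), D=(4.00,0)
B = A + 2.00·(cos80°, sin80°) = (0.3473, 1.9696)
|BD| = 4.1499
circle(B,4.00) ∩ circle(D,8.00): a=-3.7083, h=1.4994
  candidates: C₊=(-2.2051,5.0494) cross=6.222; C₋=(-3.6284,2.4099) cross=-6.222
  mode - wants cross < 0 → take C=(-3.6284,2.4099) (cross=-6.222)
ex = (C−B)/|BC| = (-0.9939,0.1101); ey = (-0.1101,-0.9939)
P = B + 1.79·ex + 1.79·ey = (-1.6288,0.3875)

-1.63 0.39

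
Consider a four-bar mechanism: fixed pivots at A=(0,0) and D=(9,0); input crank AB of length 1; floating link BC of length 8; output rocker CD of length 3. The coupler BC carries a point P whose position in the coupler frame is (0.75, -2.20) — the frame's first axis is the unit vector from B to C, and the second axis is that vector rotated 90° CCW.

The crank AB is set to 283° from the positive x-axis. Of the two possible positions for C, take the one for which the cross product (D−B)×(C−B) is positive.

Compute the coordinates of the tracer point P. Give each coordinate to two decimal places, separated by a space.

1.87 -2.62

A=(0,0), D=(9.00,0)
B = A + 1.00·(cos283°, sin283°) = (0.2250, -0.9744)
|BD| = 8.8290
circle(B,8.00) ∩ circle(D,3.00): a=7.5292, h=2.7038
  candidates: C₊=(7.4098,2.5439) cross=23.872; C₋=(8.0066,-2.8307) cross=-23.872
  mode + wants cross > 0 → take C=(7.4098,2.5439) (cross=23.872)
ex = (C−B)/|BC| = (0.8981,0.4398); ey = (-0.4398,0.8981)
P = B + 0.75·ex + -2.20·ey = (1.8660,-2.6204)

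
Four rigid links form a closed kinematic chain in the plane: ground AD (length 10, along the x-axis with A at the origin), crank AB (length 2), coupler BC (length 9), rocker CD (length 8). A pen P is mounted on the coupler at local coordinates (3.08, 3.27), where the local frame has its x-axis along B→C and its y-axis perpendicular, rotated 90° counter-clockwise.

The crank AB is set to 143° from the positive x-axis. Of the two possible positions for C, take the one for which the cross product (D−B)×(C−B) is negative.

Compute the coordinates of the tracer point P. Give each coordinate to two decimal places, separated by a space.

2.89 1.01

A=(0,0), D=(10.00,0)
B = A + 2.00·(cos143°, sin143°) = (-1.5973, 1.2036)
|BD| = 11.6596
circle(B,9.00) ∩ circle(D,8.00): a=6.5588, h=6.1630
  candidates: C₊=(5.5627,6.6566) cross=71.858; C₋=(4.2903,-5.6035) cross=-71.858
  mode - wants cross < 0 → take C=(4.2903,-5.6035) (cross=-71.858)
ex = (C−B)/|BC| = (0.6542,-0.7563); ey = (0.7563,0.6542)
P = B + 3.08·ex + 3.27·ey = (2.8908,1.0132)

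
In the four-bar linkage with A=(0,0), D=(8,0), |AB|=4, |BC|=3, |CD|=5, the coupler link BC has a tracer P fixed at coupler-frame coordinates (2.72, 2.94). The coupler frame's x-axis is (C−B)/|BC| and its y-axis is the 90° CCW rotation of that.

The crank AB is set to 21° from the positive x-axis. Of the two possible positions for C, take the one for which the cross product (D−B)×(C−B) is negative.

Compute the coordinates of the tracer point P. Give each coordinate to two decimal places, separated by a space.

A=(0,0), D=(8.00,0)
B = A + 4.00·(cos21°, sin21°) = (3.7343, 1.4335)
|BD| = 4.5001
circle(B,3.00) ∩ circle(D,5.00): a=0.4723, h=2.9626
  candidates: C₊=(5.1257,4.0913) cross=13.332; C₋=(3.2383,-1.5252) cross=-13.332
  mode - wants cross < 0 → take C=(3.2383,-1.5252) (cross=-13.332)
ex = (C−B)/|BC| = (-0.1653,-0.9862); ey = (0.9862,-0.1653)
P = B + 2.72·ex + 2.94·ey = (6.1841,-1.7352)

6.18 -1.74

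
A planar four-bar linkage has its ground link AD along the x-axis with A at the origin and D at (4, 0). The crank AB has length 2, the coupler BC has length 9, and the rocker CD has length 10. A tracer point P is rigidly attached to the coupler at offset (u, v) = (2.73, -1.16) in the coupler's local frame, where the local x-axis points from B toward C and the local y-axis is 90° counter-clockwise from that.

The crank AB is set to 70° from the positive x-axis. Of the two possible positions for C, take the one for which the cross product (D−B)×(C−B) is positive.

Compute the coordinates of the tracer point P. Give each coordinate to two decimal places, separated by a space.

2.92 3.83

A=(0,0), D=(4.00,0)
B = A + 2.00·(cos70°, sin70°) = (0.6840, 1.8794)
|BD| = 3.8115
circle(B,9.00) ∩ circle(D,10.00): a=-0.5867, h=8.9809
  candidates: C₊=(4.6019,9.9819) cross=34.231; C₋=(-4.2547,-5.6445) cross=-34.231
  mode + wants cross > 0 → take C=(4.6019,9.9819) (cross=34.231)
ex = (C−B)/|BC| = (0.4353,0.9003); ey = (-0.9003,0.4353)
P = B + 2.73·ex + -1.16·ey = (2.9168,3.8322)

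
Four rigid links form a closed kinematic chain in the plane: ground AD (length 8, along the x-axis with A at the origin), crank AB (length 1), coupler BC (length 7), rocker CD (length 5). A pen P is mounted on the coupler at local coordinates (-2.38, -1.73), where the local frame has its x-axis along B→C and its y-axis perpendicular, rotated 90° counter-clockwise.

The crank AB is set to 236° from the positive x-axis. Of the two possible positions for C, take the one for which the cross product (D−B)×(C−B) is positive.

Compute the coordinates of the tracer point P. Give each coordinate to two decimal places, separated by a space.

A=(0,0), D=(8.00,0)
B = A + 1.00·(cos236°, sin236°) = (-0.5592, -0.8290)
|BD| = 8.5992
circle(B,7.00) ∩ circle(D,5.00): a=5.6951, h=4.0701
  candidates: C₊=(4.7170,3.7712) cross=35.000; C₋=(5.5018,-4.3311) cross=-35.000
  mode + wants cross > 0 → take C=(4.7170,3.7712) (cross=35.000)
ex = (C−B)/|BC| = (0.7537,0.6572); ey = (-0.6572,0.7537)
P = B + -2.38·ex + -1.73·ey = (-1.2162,-3.6971)

-1.22 -3.70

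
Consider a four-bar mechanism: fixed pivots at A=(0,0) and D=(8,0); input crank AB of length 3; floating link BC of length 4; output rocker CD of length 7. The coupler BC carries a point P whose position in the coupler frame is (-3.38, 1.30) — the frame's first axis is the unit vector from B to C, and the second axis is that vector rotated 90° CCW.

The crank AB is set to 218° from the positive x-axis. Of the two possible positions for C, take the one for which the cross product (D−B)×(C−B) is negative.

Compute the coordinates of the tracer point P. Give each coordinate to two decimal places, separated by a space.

-5.39 0.15

A=(0,0), D=(8.00,0)
B = A + 3.00·(cos218°, sin218°) = (-2.3640, -1.8470)
|BD| = 10.5273
circle(B,4.00) ∩ circle(D,7.00): a=3.6963, h=1.5288
  candidates: C₊=(1.0067,0.3066) cross=16.094; C₋=(1.5432,-2.7036) cross=-16.094
  mode - wants cross < 0 → take C=(1.5432,-2.7036) (cross=-16.094)
ex = (C−B)/|BC| = (0.9768,-0.2141); ey = (0.2141,0.9768)
P = B + -3.38·ex + 1.30·ey = (-5.3872,0.1467)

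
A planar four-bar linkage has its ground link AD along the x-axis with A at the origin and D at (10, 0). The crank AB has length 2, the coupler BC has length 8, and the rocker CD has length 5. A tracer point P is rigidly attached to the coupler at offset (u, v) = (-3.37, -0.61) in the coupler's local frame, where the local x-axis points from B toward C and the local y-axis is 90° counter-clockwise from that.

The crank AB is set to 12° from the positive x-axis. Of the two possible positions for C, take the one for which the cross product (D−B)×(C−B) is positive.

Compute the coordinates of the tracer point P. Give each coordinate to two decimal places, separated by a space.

-0.52 -1.95

A=(0,0), D=(10.00,0)
B = A + 2.00·(cos12°, sin12°) = (1.9563, 0.4158)
|BD| = 8.0544
circle(B,8.00) ∩ circle(D,5.00): a=6.4482, h=4.7350
  candidates: C₊=(8.6404,4.8116) cross=38.138; C₋=(8.1515,-4.6458) cross=-38.138
  mode + wants cross > 0 → take C=(8.6404,4.8116) (cross=38.138)
ex = (C−B)/|BC| = (0.8355,0.5495); ey = (-0.5495,0.8355)
P = B + -3.37·ex + -0.61·ey = (-0.5242,-1.9456)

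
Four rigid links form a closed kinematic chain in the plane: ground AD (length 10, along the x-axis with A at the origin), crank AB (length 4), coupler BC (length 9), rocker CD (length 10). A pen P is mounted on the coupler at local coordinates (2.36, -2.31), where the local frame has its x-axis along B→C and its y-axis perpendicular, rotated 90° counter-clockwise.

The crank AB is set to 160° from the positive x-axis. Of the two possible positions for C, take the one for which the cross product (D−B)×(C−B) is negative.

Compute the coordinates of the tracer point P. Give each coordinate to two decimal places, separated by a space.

A=(0,0), D=(10.00,0)
B = A + 4.00·(cos160°, sin160°) = (-3.7588, 1.3681)
|BD| = 13.8266
circle(B,9.00) ∩ circle(D,10.00): a=6.2262, h=6.4988
  candidates: C₊=(3.0799,7.2189) cross=89.856; C₋=(1.7939,-5.7149) cross=-89.856
  mode - wants cross < 0 → take C=(1.7939,-5.7149) (cross=-89.856)
ex = (C−B)/|BC| = (0.6170,-0.7870); ey = (0.7870,0.6170)
P = B + 2.36·ex + -2.31·ey = (-4.1207,-1.9144)

-4.12 -1.91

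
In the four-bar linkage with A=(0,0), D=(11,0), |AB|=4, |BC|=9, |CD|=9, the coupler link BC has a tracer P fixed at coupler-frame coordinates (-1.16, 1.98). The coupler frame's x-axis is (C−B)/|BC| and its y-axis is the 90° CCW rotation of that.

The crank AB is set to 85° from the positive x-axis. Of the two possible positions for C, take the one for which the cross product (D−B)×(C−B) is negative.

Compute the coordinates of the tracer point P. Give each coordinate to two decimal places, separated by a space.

A=(0,0), D=(11.00,0)
B = A + 4.00·(cos85°, sin85°) = (0.3486, 3.9848)
|BD| = 11.3723
circle(B,9.00) ∩ circle(D,9.00): a=5.6862, h=6.9762
  candidates: C₊=(8.1187,8.5263) cross=79.336; C₋=(3.2299,-4.5415) cross=-79.336
  mode - wants cross < 0 → take C=(3.2299,-4.5415) (cross=-79.336)
ex = (C−B)/|BC| = (0.3201,-0.9474); ey = (0.9474,0.3201)
P = B + -1.16·ex + 1.98·ey = (1.8530,5.7176)

1.85 5.72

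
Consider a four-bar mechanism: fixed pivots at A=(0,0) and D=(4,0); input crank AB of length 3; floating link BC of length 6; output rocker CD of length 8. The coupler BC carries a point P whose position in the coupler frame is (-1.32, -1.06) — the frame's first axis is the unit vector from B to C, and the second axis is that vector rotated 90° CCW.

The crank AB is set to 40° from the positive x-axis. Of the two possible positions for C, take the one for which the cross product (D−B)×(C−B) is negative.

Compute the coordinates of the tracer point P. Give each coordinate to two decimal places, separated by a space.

A=(0,0), D=(4.00,0)
B = A + 3.00·(cos40°, sin40°) = (2.2981, 1.9284)
|BD| = 2.5720
circle(B,6.00) ∩ circle(D,8.00): a=-4.1574, h=4.3262
  candidates: C₊=(2.7909,7.9081) cross=11.127; C₋=(-3.6965,2.1827) cross=-11.127
  mode - wants cross < 0 → take C=(-3.6965,2.1827) (cross=-11.127)
ex = (C−B)/|BC| = (-0.9991,0.0424); ey = (-0.0424,-0.9991)
P = B + -1.32·ex + -1.06·ey = (3.6619,2.9314)

3.66 2.93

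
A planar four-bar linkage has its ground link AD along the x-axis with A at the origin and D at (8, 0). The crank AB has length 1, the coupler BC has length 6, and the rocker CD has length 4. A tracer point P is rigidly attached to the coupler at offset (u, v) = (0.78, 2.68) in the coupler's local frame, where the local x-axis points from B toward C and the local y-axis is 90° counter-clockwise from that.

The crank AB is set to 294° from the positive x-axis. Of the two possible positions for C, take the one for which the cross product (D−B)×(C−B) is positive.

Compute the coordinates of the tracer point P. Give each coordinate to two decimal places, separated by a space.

A=(0,0), D=(8.00,0)
B = A + 1.00·(cos294°, sin294°) = (0.4067, -0.9135)
|BD| = 7.6480
circle(B,6.00) ∩ circle(D,4.00): a=5.1315, h=3.1092
  candidates: C₊=(5.1301,2.7864) cross=23.779; C₋=(5.8729,-3.3876) cross=-23.779
  mode + wants cross > 0 → take C=(5.1301,2.7864) (cross=23.779)
ex = (C−B)/|BC| = (0.7872,0.6167); ey = (-0.6167,0.7872)
P = B + 0.78·ex + 2.68·ey = (-0.6319,1.6772)

-0.63 1.68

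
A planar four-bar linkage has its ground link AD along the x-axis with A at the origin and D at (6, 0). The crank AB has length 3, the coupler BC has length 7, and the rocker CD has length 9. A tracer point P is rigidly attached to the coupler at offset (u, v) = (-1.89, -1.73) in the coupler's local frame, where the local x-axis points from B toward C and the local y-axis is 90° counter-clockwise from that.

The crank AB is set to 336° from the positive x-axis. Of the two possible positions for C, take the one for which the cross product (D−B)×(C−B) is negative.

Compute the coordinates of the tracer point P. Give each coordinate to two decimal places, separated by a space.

1.13 0.77

A=(0,0), D=(6.00,0)
B = A + 3.00·(cos336°, sin336°) = (2.7406, -1.2202)
|BD| = 3.4803
circle(B,7.00) ∩ circle(D,9.00): a=-2.8572, h=6.3903
  candidates: C₊=(-2.1757,3.7627) cross=22.240; C₋=(2.3053,-8.2067) cross=-22.240
  mode - wants cross < 0 → take C=(2.3053,-8.2067) (cross=-22.240)
ex = (C−B)/|BC| = (-0.0622,-0.9981); ey = (0.9981,-0.0622)
P = B + -1.89·ex + -1.73·ey = (1.1315,0.7737)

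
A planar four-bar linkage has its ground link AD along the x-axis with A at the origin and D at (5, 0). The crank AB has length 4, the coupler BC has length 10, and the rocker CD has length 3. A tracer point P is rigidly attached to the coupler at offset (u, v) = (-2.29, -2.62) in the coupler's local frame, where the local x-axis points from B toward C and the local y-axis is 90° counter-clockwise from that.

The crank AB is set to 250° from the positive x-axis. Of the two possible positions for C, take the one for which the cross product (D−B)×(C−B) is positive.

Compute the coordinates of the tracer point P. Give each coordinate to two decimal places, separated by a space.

A=(0,0), D=(5.00,0)
B = A + 4.00·(cos250°, sin250°) = (-1.3681, -3.7588)
|BD| = 7.3946
circle(B,10.00) ∩ circle(D,3.00): a=9.8504, h=1.7231
  candidates: C₊=(6.2390,2.7322) cross=12.742; C₋=(7.9907,-0.2356) cross=-12.742
  mode + wants cross > 0 → take C=(6.2390,2.7322) (cross=12.742)
ex = (C−B)/|BC| = (0.7607,0.6491); ey = (-0.6491,0.7607)
P = B + -2.29·ex + -2.62·ey = (-1.4095,-7.2383)

-1.41 -7.24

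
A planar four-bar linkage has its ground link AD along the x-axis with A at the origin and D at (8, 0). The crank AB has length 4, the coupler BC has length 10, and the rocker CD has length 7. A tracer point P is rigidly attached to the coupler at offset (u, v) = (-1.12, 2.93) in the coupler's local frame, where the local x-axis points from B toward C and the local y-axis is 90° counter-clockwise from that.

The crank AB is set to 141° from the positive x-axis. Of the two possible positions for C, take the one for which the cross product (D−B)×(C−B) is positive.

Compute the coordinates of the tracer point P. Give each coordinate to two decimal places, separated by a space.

A=(0,0), D=(8.00,0)
B = A + 4.00·(cos141°, sin141°) = (-3.1086, 2.5173)
|BD| = 11.3902
circle(B,10.00) ∩ circle(D,7.00): a=7.9339, h=6.0872
  candidates: C₊=(5.9744,6.7005) cross=69.334; C₋=(3.2838,-5.1728) cross=-69.334
  mode + wants cross > 0 → take C=(5.9744,6.7005) (cross=69.334)
ex = (C−B)/|BC| = (0.9083,0.4183); ey = (-0.4183,0.9083)
P = B + -1.12·ex + 2.93·ey = (-5.3516,4.7101)

-5.35 4.71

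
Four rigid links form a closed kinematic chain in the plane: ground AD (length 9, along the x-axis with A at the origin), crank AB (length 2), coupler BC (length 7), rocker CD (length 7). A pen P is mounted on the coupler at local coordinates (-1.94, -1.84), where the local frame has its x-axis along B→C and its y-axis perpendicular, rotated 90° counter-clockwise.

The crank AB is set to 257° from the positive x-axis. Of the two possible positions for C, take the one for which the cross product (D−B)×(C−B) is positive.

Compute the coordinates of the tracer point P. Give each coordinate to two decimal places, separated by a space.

0.09 -4.57

A=(0,0), D=(9.00,0)
B = A + 2.00·(cos257°, sin257°) = (-0.4499, -1.9487)
|BD| = 9.6487
circle(B,7.00) ∩ circle(D,7.00): a=4.8244, h=5.0720
  candidates: C₊=(3.2507,3.9931) cross=48.939; C₋=(5.2994,-5.9419) cross=-48.939
  mode + wants cross > 0 → take C=(3.2507,3.9931) (cross=48.939)
ex = (C−B)/|BC| = (0.5287,0.8488); ey = (-0.8488,0.5287)
P = B + -1.94·ex + -1.84·ey = (0.0864,-4.5682)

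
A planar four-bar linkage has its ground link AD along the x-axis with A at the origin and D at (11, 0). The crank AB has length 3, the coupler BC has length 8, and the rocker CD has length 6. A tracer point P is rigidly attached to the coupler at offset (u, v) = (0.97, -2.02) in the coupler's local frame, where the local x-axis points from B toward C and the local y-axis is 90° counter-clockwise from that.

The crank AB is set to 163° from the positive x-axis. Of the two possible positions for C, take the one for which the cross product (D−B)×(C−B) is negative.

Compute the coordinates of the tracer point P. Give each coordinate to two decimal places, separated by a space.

-2.25 -1.28

A=(0,0), D=(11.00,0)
B = A + 3.00·(cos163°, sin163°) = (-2.8689, 0.8771)
|BD| = 13.8966
circle(B,8.00) ∩ circle(D,6.00): a=7.9558, h=0.8403
  candidates: C₊=(5.1240,1.2136) cross=11.677; C₋=(5.0179,-0.4636) cross=-11.677
  mode - wants cross < 0 → take C=(5.0179,-0.4636) (cross=-11.677)
ex = (C−B)/|BC| = (0.9859,-0.1676); ey = (0.1676,0.9859)
P = B + 0.97·ex + -2.02·ey = (-2.2512,-1.2769)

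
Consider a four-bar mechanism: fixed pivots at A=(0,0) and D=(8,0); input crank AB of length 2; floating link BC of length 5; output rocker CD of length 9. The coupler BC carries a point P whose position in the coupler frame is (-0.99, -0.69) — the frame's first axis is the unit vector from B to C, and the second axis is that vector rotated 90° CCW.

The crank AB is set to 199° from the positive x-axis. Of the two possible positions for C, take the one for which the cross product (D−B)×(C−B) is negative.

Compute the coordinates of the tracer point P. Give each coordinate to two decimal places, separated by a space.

A=(0,0), D=(8.00,0)
B = A + 2.00·(cos199°, sin199°) = (-1.8910, -0.6511)
|BD| = 9.9124
circle(B,5.00) ∩ circle(D,9.00): a=2.1315, h=4.5229
  candidates: C₊=(-0.0613,4.0020) cross=44.833; C₋=(0.5330,-5.0243) cross=-44.833
  mode - wants cross < 0 → take C=(0.5330,-5.0243) (cross=-44.833)
ex = (C−B)/|BC| = (0.4848,-0.8746); ey = (0.8746,0.4848)
P = B + -0.99·ex + -0.69·ey = (-2.9745,-0.1198)

-2.97 -0.12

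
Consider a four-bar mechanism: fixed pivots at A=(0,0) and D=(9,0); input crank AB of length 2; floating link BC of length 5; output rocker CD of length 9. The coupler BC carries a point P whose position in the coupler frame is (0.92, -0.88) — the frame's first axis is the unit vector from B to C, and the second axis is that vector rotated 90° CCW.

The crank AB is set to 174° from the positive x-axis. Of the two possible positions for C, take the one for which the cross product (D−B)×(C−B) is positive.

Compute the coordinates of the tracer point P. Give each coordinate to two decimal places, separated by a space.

A=(0,0), D=(9.00,0)
B = A + 2.00·(cos174°, sin174°) = (-1.9890, 0.2091)
|BD| = 10.9910
circle(B,5.00) ∩ circle(D,9.00): a=2.9480, h=4.0385
  candidates: C₊=(1.0352,4.1907) cross=44.387; C₋=(0.8816,-3.8848) cross=-44.387
  mode + wants cross > 0 → take C=(1.0352,4.1907) (cross=44.387)
ex = (C−B)/|BC| = (0.6049,0.7963); ey = (-0.7963,0.6049)
P = B + 0.92·ex + -0.88·ey = (-0.7318,0.4094)

-0.73 0.41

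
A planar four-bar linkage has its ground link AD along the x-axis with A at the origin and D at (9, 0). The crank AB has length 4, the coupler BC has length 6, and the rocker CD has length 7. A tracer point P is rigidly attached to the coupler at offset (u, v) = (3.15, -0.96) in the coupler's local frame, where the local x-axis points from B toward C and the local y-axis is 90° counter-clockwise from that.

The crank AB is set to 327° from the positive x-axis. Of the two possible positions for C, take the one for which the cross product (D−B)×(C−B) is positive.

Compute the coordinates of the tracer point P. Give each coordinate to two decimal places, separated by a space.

A=(0,0), D=(9.00,0)
B = A + 4.00·(cos327°, sin327°) = (3.3547, -2.1786)
|BD| = 6.0511
circle(B,6.00) ∩ circle(D,7.00): a=1.9514, h=5.6738
  candidates: C₊=(3.1325,3.8173) cross=34.333; C₋=(7.2179,-6.7694) cross=-34.333
  mode + wants cross > 0 → take C=(3.1325,3.8173) (cross=34.333)
ex = (C−B)/|BC| = (-0.0370,0.9993); ey = (-0.9993,-0.0370)
P = B + 3.15·ex + -0.96·ey = (4.1974,1.0048)

4.20 1.00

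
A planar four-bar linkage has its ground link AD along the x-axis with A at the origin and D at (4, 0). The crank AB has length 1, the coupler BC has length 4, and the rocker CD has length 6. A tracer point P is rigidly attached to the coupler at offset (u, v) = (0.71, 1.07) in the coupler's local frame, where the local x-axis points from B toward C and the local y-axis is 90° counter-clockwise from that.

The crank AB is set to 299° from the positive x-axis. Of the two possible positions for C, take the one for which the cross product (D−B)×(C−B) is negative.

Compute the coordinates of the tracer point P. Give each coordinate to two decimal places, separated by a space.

A=(0,0), D=(4.00,0)
B = A + 1.00·(cos299°, sin299°) = (0.4848, -0.8746)
|BD| = 3.6224
circle(B,4.00) ∩ circle(D,6.00): a=-0.9494, h=3.8857
  candidates: C₊=(-1.3747,2.6669) cross=14.075; C₋=(0.5017,-4.8746) cross=-14.075
  mode - wants cross < 0 → take C=(0.5017,-4.8746) (cross=-14.075)
ex = (C−B)/|BC| = (0.0042,-1.0000); ey = (1.0000,0.0042)
P = B + 0.71·ex + 1.07·ey = (1.5578,-1.5801)

1.56 -1.58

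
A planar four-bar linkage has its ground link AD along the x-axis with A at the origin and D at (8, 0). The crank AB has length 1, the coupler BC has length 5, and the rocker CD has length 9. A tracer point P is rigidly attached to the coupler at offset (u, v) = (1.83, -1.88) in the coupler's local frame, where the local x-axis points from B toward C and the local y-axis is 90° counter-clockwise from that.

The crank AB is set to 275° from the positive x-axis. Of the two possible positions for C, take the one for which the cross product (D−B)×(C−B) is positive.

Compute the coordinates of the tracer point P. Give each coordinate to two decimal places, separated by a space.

A=(0,0), D=(8.00,0)
B = A + 1.00·(cos275°, sin275°) = (0.0872, -0.9962)
|BD| = 7.9753
circle(B,5.00) ∩ circle(D,9.00): a=0.4768, h=4.9772
  candidates: C₊=(-0.0615,4.0016) cross=39.695; C₋=(1.1819,-5.8749) cross=-39.695
  mode + wants cross > 0 → take C=(-0.0615,4.0016) (cross=39.695)
ex = (C−B)/|BC| = (-0.0297,0.9996); ey = (-0.9996,-0.0297)
P = B + 1.83·ex + -1.88·ey = (1.9119,0.8889)

1.91 0.89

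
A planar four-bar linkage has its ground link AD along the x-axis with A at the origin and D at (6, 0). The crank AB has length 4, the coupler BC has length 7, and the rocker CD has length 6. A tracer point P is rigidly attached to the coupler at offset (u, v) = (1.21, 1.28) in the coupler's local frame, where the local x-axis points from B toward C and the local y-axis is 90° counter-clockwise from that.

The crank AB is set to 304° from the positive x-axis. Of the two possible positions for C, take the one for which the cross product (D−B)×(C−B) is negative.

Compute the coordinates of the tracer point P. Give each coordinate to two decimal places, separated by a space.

A=(0,0), D=(6.00,0)
B = A + 4.00·(cos304°, sin304°) = (2.2368, -3.3162)
|BD| = 5.0158
circle(B,7.00) ∩ circle(D,6.00): a=3.8038, h=5.8763
  candidates: C₊=(1.2056,3.6075) cross=29.475; C₋=(8.9757,-5.2101) cross=-29.475
  mode - wants cross < 0 → take C=(8.9757,-5.2101) (cross=-29.475)
ex = (C−B)/|BC| = (0.9627,-0.2706); ey = (0.2706,0.9627)
P = B + 1.21·ex + 1.28·ey = (3.7480,-2.4113)

3.75 -2.41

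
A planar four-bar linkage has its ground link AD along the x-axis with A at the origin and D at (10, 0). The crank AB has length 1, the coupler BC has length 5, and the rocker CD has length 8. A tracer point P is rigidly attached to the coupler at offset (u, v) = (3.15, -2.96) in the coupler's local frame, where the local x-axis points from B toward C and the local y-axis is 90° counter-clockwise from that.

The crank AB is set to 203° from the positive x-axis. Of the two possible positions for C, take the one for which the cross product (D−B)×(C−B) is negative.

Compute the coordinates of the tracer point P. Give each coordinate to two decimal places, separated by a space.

-0.45 -4.69

A=(0,0), D=(10.00,0)
B = A + 1.00·(cos203°, sin203°) = (-0.9205, -0.3907)
|BD| = 10.9275
circle(B,5.00) ∩ circle(D,8.00): a=3.6793, h=3.3857
  candidates: C₊=(2.6353,3.1244) cross=36.997; C₋=(2.8775,-3.6427) cross=-36.997
  mode - wants cross < 0 → take C=(2.8775,-3.6427) (cross=-36.997)
ex = (C−B)/|BC| = (0.7596,-0.6504); ey = (0.6504,0.7596)
P = B + 3.15·ex + -2.96·ey = (-0.4530,-4.6879)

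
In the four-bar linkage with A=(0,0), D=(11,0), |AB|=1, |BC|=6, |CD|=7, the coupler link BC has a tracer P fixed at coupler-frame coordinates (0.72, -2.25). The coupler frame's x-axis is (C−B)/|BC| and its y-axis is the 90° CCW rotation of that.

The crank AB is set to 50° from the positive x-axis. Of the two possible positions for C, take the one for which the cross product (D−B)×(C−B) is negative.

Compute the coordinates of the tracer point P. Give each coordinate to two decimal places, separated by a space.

A=(0,0), D=(11.00,0)
B = A + 1.00·(cos50°, sin50°) = (0.6428, 0.7660)
|BD| = 10.3855
circle(B,6.00) ∩ circle(D,7.00): a=4.5669, h=3.8915
  candidates: C₊=(5.4843,4.3101) cross=40.415; C₋=(4.9102,-3.4517) cross=-40.415
  mode - wants cross < 0 → take C=(4.9102,-3.4517) (cross=-40.415)
ex = (C−B)/|BC| = (0.7112,-0.7030); ey = (0.7030,0.7112)
P = B + 0.72·ex + -2.25·ey = (-0.4268,-1.3404)

-0.43 -1.34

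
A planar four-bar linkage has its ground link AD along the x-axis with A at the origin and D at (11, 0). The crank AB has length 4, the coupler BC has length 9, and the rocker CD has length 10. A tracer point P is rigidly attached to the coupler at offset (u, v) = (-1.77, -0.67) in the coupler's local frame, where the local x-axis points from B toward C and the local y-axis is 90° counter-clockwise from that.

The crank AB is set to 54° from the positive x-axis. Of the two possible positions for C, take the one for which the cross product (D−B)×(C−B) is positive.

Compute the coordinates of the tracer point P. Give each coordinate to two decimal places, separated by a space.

A=(0,0), D=(11.00,0)
B = A + 4.00·(cos54°, sin54°) = (2.3511, 3.2361)
|BD| = 9.2344
circle(B,9.00) ∩ circle(D,10.00): a=3.5885, h=8.2537
  candidates: C₊=(8.6044,9.7088) cross=76.218; C₋=(2.8197,-5.7517) cross=-76.218
  mode + wants cross > 0 → take C=(8.6044,9.7088) (cross=76.218)
ex = (C−B)/|BC| = (0.6948,0.7192); ey = (-0.7192,0.6948)
P = B + -1.77·ex + -0.67·ey = (1.6032,1.4976)

1.60 1.50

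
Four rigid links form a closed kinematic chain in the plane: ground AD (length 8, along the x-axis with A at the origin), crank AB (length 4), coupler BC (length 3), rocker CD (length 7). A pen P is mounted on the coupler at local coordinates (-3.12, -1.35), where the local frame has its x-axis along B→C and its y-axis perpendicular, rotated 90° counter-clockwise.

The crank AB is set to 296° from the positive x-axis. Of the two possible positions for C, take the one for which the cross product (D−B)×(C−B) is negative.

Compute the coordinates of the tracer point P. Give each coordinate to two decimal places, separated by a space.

-1.43 -2.40

A=(0,0), D=(8.00,0)
B = A + 4.00·(cos296°, sin296°) = (1.7535, -3.5952)
|BD| = 7.2072
circle(B,3.00) ∩ circle(D,7.00): a=0.8286, h=2.8833
  candidates: C₊=(1.0334,-0.6829) cross=20.781; C₋=(3.9099,-5.6808) cross=-20.781
  mode - wants cross < 0 → take C=(3.9099,-5.6808) (cross=-20.781)
ex = (C−B)/|BC| = (0.7188,-0.6952); ey = (0.6952,0.7188)
P = B + -3.12·ex + -1.35·ey = (-1.4277,-2.3965)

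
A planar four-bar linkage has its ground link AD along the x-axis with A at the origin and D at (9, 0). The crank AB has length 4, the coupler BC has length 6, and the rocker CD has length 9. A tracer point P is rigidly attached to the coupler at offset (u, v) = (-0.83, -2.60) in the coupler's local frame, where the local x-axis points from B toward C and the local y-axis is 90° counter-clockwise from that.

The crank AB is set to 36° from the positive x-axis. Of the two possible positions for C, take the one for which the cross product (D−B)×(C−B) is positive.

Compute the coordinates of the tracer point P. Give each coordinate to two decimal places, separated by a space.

5.47 0.78

A=(0,0), D=(9.00,0)
B = A + 4.00·(cos36°, sin36°) = (3.2361, 2.3511)
|BD| = 6.2250
circle(B,6.00) ∩ circle(D,9.00): a=-0.5019, h=5.9790
  candidates: C₊=(5.0295,8.0768) cross=37.219; C₋=(0.5131,-2.9954) cross=-37.219
  mode + wants cross > 0 → take C=(5.0295,8.0768) (cross=37.219)
ex = (C−B)/|BC| = (0.2989,0.9543); ey = (-0.9543,0.2989)
P = B + -0.83·ex + -2.60·ey = (5.4691,0.7819)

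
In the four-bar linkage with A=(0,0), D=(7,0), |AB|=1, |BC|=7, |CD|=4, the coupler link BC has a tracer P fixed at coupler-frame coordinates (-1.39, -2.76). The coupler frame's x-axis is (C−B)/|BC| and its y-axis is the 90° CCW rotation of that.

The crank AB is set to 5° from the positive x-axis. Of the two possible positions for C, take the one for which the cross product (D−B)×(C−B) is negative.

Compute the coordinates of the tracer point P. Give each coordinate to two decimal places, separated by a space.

A=(0,0), D=(7.00,0)
B = A + 1.00·(cos5°, sin5°) = (0.9962, 0.0872)
|BD| = 6.0044
circle(B,7.00) ∩ circle(D,4.00): a=5.7502, h=3.9919
  candidates: C₊=(6.8037,3.9952) cross=23.969; C₋=(6.6878,-3.9878) cross=-23.969
  mode - wants cross < 0 → take C=(6.6878,-3.9878) (cross=-23.969)
ex = (C−B)/|BC| = (0.8131,-0.5821); ey = (0.5821,0.8131)
P = B + -1.39·ex + -2.76·ey = (-1.7407,-1.3478)

-1.74 -1.35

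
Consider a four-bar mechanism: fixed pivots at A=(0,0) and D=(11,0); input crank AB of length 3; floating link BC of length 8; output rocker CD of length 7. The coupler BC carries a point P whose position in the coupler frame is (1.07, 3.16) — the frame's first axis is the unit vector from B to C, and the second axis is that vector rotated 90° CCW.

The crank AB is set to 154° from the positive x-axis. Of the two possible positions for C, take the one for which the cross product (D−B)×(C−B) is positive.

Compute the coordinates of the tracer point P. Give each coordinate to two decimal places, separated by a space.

-2.56 4.65

A=(0,0), D=(11.00,0)
B = A + 3.00·(cos154°, sin154°) = (-2.6964, 1.3151)
|BD| = 13.7594
circle(B,8.00) ∩ circle(D,7.00): a=7.4248, h=2.9787
  candidates: C₊=(4.9791,3.5705) cross=40.985; C₋=(4.4097,-2.3596) cross=-40.985
  mode + wants cross > 0 → take C=(4.9791,3.5705) (cross=40.985)
ex = (C−B)/|BC| = (0.9594,0.2819); ey = (-0.2819,0.9594)
P = B + 1.07·ex + 3.16·ey = (-2.5607,4.6486)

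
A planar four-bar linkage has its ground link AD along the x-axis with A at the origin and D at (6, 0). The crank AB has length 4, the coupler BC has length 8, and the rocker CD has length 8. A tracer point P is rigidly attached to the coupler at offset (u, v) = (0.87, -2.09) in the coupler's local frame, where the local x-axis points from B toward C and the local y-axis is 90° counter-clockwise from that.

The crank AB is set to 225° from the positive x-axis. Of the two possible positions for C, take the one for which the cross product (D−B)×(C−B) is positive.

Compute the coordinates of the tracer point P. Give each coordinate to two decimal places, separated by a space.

A=(0,0), D=(6.00,0)
B = A + 4.00·(cos225°, sin225°) = (-2.8284, -2.8284)
|BD| = 9.2704
circle(B,8.00) ∩ circle(D,8.00): a=4.6352, h=6.5203
  candidates: C₊=(-0.4036,4.7952) cross=60.446; C₋=(3.5751,-7.6237) cross=-60.446
  mode + wants cross > 0 → take C=(-0.4036,4.7952) (cross=60.446)
ex = (C−B)/|BC| = (0.3031,0.9530); ey = (-0.9530,0.3031)
P = B + 0.87·ex + -2.09·ey = (-0.5730,-2.6328)

-0.57 -2.63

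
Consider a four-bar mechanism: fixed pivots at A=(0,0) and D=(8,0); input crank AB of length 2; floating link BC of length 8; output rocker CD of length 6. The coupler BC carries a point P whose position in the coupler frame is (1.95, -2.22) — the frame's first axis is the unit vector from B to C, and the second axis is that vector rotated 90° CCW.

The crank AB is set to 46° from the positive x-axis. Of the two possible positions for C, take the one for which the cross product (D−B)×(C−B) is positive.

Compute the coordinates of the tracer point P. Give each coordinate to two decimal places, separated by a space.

4.26 0.73

A=(0,0), D=(8.00,0)
B = A + 2.00·(cos46°, sin46°) = (1.3893, 1.4387)
|BD| = 6.7654
circle(B,8.00) ∩ circle(D,6.00): a=5.4521, h=5.8545
  candidates: C₊=(7.9616,5.9999) cross=39.608; C₋=(5.4717,-5.4413) cross=-39.608
  mode + wants cross > 0 → take C=(7.9616,5.9999) (cross=39.608)
ex = (C−B)/|BC| = (0.8215,0.5701); ey = (-0.5701,0.8215)
P = B + 1.95·ex + -2.22·ey = (4.2571,0.7267)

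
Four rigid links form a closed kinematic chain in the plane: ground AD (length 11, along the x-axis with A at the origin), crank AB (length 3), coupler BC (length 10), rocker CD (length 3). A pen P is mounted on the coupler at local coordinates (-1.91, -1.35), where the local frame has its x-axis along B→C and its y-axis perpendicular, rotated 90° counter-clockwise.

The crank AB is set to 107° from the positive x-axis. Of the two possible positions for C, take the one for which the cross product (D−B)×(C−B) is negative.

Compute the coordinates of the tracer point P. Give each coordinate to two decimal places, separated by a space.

-3.17 2.41

A=(0,0), D=(11.00,0)
B = A + 3.00·(cos107°, sin107°) = (-0.8771, 2.8689)
|BD| = 12.2187
circle(B,10.00) ∩ circle(D,3.00): a=9.8331, h=1.8191
  candidates: C₊=(9.1083,2.3284) cross=22.227; C₋=(8.2540,-1.2081) cross=-22.227
  mode - wants cross < 0 → take C=(8.2540,-1.2081) (cross=-22.227)
ex = (C−B)/|BC| = (0.9131,-0.4077); ey = (0.4077,0.9131)
P = B + -1.91·ex + -1.35·ey = (-3.1716,2.4149)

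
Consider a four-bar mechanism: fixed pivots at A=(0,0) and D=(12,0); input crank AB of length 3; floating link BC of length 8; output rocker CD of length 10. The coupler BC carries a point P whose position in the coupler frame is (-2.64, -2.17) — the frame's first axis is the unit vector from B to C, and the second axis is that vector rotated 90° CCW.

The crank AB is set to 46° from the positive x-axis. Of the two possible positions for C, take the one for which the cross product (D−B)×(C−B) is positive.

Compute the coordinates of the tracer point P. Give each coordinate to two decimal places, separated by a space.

2.25 -1.26

A=(0,0), D=(12.00,0)
B = A + 3.00·(cos46°, sin46°) = (2.0840, 2.1580)
|BD| = 10.1481
circle(B,8.00) ∩ circle(D,10.00): a=3.3003, h=7.2875
  candidates: C₊=(6.8585,8.5770) cross=73.955; C₋=(3.7591,-5.6646) cross=-73.955
  mode + wants cross > 0 → take C=(6.8585,8.5770) (cross=73.955)
ex = (C−B)/|BC| = (0.5968,0.8024); ey = (-0.8024,0.5968)
P = B + -2.64·ex + -2.17·ey = (2.2495,-1.2554)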